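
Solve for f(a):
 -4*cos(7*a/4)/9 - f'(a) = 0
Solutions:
 f(a) = C1 - 16*sin(7*a/4)/63


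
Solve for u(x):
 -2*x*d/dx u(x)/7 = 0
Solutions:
 u(x) = C1


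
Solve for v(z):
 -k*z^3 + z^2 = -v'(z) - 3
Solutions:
 v(z) = C1 + k*z^4/4 - z^3/3 - 3*z


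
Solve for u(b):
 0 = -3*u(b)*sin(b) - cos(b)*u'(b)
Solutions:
 u(b) = C1*cos(b)^3


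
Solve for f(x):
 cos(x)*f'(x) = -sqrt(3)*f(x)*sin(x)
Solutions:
 f(x) = C1*cos(x)^(sqrt(3))


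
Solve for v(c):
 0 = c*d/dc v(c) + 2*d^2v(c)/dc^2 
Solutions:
 v(c) = C1 + C2*erf(c/2)


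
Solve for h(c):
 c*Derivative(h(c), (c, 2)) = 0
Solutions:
 h(c) = C1 + C2*c


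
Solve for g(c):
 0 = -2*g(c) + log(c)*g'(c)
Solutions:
 g(c) = C1*exp(2*li(c))


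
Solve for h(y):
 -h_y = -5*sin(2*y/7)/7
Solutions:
 h(y) = C1 - 5*cos(2*y/7)/2


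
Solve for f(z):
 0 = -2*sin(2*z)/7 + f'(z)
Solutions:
 f(z) = C1 - cos(2*z)/7


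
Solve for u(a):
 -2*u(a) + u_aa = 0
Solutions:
 u(a) = C1*exp(-sqrt(2)*a) + C2*exp(sqrt(2)*a)


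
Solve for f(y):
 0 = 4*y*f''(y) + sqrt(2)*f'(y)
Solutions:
 f(y) = C1 + C2*y^(1 - sqrt(2)/4)


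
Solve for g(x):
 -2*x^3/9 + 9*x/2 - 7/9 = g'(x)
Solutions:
 g(x) = C1 - x^4/18 + 9*x^2/4 - 7*x/9


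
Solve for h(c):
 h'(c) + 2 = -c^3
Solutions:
 h(c) = C1 - c^4/4 - 2*c


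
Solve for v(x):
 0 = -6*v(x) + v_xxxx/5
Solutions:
 v(x) = C1*exp(-30^(1/4)*x) + C2*exp(30^(1/4)*x) + C3*sin(30^(1/4)*x) + C4*cos(30^(1/4)*x)


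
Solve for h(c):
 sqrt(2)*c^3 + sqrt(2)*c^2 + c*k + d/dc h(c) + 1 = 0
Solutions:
 h(c) = C1 - sqrt(2)*c^4/4 - sqrt(2)*c^3/3 - c^2*k/2 - c


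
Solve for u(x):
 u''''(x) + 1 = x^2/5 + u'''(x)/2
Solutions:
 u(x) = C1 + C2*x + C3*x^2 + C4*exp(x/2) - x^5/150 - x^4/15 - x^3/5


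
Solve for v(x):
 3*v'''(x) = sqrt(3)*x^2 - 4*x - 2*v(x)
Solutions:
 v(x) = C3*exp(-2^(1/3)*3^(2/3)*x/3) + sqrt(3)*x^2/2 - 2*x + (C1*sin(2^(1/3)*3^(1/6)*x/2) + C2*cos(2^(1/3)*3^(1/6)*x/2))*exp(2^(1/3)*3^(2/3)*x/6)


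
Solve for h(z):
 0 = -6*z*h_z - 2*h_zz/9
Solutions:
 h(z) = C1 + C2*erf(3*sqrt(6)*z/2)


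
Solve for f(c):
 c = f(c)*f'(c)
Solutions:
 f(c) = -sqrt(C1 + c^2)
 f(c) = sqrt(C1 + c^2)


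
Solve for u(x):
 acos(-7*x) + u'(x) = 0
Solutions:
 u(x) = C1 - x*acos(-7*x) - sqrt(1 - 49*x^2)/7


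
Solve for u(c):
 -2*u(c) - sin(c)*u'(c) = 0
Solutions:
 u(c) = C1*(cos(c) + 1)/(cos(c) - 1)


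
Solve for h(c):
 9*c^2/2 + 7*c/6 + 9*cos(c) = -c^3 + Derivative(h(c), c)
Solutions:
 h(c) = C1 + c^4/4 + 3*c^3/2 + 7*c^2/12 + 9*sin(c)


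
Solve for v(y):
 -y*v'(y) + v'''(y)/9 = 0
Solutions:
 v(y) = C1 + Integral(C2*airyai(3^(2/3)*y) + C3*airybi(3^(2/3)*y), y)


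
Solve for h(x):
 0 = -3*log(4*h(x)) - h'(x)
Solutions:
 Integral(1/(log(_y) + 2*log(2)), (_y, h(x)))/3 = C1 - x


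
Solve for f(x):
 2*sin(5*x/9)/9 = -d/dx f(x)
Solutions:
 f(x) = C1 + 2*cos(5*x/9)/5


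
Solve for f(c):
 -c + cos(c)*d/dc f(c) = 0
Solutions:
 f(c) = C1 + Integral(c/cos(c), c)


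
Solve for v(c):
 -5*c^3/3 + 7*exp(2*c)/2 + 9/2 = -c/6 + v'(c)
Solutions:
 v(c) = C1 - 5*c^4/12 + c^2/12 + 9*c/2 + 7*exp(2*c)/4


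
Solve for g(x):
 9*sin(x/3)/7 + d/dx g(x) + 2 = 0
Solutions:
 g(x) = C1 - 2*x + 27*cos(x/3)/7


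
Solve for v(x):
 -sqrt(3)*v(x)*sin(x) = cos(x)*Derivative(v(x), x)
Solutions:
 v(x) = C1*cos(x)^(sqrt(3))


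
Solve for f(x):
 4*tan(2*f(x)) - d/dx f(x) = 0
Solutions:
 f(x) = -asin(C1*exp(8*x))/2 + pi/2
 f(x) = asin(C1*exp(8*x))/2


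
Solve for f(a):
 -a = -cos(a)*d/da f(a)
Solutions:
 f(a) = C1 + Integral(a/cos(a), a)


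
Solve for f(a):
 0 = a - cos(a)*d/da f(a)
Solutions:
 f(a) = C1 + Integral(a/cos(a), a)


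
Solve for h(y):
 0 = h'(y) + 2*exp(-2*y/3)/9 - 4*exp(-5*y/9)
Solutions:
 h(y) = C1 + exp(-2*y/3)/3 - 36*exp(-5*y/9)/5


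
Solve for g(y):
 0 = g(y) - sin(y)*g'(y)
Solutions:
 g(y) = C1*sqrt(cos(y) - 1)/sqrt(cos(y) + 1)


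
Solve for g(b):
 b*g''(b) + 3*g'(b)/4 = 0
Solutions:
 g(b) = C1 + C2*b^(1/4)


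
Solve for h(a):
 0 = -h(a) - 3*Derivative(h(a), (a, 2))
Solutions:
 h(a) = C1*sin(sqrt(3)*a/3) + C2*cos(sqrt(3)*a/3)


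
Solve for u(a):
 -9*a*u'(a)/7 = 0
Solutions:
 u(a) = C1


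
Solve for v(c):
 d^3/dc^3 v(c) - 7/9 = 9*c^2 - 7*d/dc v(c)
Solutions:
 v(c) = C1 + C2*sin(sqrt(7)*c) + C3*cos(sqrt(7)*c) + 3*c^3/7 - 113*c/441


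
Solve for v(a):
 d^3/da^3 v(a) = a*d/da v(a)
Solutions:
 v(a) = C1 + Integral(C2*airyai(a) + C3*airybi(a), a)


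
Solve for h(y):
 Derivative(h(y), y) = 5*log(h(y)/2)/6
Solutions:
 6*Integral(1/(-log(_y) + log(2)), (_y, h(y)))/5 = C1 - y


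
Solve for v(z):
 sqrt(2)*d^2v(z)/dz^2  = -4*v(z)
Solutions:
 v(z) = C1*sin(2^(3/4)*z) + C2*cos(2^(3/4)*z)


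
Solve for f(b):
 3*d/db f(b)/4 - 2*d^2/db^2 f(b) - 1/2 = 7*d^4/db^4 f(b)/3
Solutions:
 f(b) = C1 + C2*exp(7^(1/3)*b*(-(63 + sqrt(7553))^(1/3) + 8*7^(1/3)/(63 + sqrt(7553))^(1/3))/28)*sin(sqrt(3)*7^(1/3)*b*(8*7^(1/3)/(63 + sqrt(7553))^(1/3) + (63 + sqrt(7553))^(1/3))/28) + C3*exp(7^(1/3)*b*(-(63 + sqrt(7553))^(1/3) + 8*7^(1/3)/(63 + sqrt(7553))^(1/3))/28)*cos(sqrt(3)*7^(1/3)*b*(8*7^(1/3)/(63 + sqrt(7553))^(1/3) + (63 + sqrt(7553))^(1/3))/28) + C4*exp(-7^(1/3)*b*(-(63 + sqrt(7553))^(1/3) + 8*7^(1/3)/(63 + sqrt(7553))^(1/3))/14) + 2*b/3


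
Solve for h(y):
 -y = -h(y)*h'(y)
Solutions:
 h(y) = -sqrt(C1 + y^2)
 h(y) = sqrt(C1 + y^2)


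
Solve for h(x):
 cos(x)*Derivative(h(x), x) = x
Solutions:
 h(x) = C1 + Integral(x/cos(x), x)


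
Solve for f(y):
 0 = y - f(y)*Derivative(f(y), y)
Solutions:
 f(y) = -sqrt(C1 + y^2)
 f(y) = sqrt(C1 + y^2)


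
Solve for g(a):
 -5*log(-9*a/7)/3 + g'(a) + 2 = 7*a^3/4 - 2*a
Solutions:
 g(a) = C1 + 7*a^4/16 - a^2 + 5*a*log(-a)/3 + a*(-2*log(7) - 11/3 + log(21)/3 + 3*log(3))


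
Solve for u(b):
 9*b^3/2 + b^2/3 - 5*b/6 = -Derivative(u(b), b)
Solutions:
 u(b) = C1 - 9*b^4/8 - b^3/9 + 5*b^2/12


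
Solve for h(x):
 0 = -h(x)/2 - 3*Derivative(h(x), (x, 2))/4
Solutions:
 h(x) = C1*sin(sqrt(6)*x/3) + C2*cos(sqrt(6)*x/3)


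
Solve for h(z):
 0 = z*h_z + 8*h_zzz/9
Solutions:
 h(z) = C1 + Integral(C2*airyai(-3^(2/3)*z/2) + C3*airybi(-3^(2/3)*z/2), z)


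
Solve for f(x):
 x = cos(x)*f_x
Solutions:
 f(x) = C1 + Integral(x/cos(x), x)


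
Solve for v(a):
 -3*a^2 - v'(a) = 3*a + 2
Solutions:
 v(a) = C1 - a^3 - 3*a^2/2 - 2*a


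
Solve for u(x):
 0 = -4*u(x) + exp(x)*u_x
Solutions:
 u(x) = C1*exp(-4*exp(-x))


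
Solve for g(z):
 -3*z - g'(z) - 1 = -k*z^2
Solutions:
 g(z) = C1 + k*z^3/3 - 3*z^2/2 - z


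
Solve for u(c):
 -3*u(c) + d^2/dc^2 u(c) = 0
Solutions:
 u(c) = C1*exp(-sqrt(3)*c) + C2*exp(sqrt(3)*c)


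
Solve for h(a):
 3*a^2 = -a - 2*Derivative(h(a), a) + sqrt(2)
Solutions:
 h(a) = C1 - a^3/2 - a^2/4 + sqrt(2)*a/2


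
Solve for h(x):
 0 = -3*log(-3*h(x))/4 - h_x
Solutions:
 4*Integral(1/(log(-_y) + log(3)), (_y, h(x)))/3 = C1 - x


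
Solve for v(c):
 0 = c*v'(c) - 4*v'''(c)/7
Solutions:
 v(c) = C1 + Integral(C2*airyai(14^(1/3)*c/2) + C3*airybi(14^(1/3)*c/2), c)


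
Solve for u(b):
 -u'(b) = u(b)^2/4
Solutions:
 u(b) = 4/(C1 + b)


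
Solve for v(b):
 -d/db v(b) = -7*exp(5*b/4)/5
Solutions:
 v(b) = C1 + 28*exp(5*b/4)/25


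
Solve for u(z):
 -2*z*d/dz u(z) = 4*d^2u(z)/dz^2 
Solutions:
 u(z) = C1 + C2*erf(z/2)


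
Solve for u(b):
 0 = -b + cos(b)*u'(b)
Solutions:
 u(b) = C1 + Integral(b/cos(b), b)


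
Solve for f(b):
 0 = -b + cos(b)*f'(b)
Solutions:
 f(b) = C1 + Integral(b/cos(b), b)


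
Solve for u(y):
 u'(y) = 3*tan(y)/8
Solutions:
 u(y) = C1 - 3*log(cos(y))/8


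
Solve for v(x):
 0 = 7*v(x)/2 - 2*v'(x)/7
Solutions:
 v(x) = C1*exp(49*x/4)


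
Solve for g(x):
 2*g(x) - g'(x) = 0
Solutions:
 g(x) = C1*exp(2*x)


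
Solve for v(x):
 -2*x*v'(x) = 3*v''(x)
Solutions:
 v(x) = C1 + C2*erf(sqrt(3)*x/3)


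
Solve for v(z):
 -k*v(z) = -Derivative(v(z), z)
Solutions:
 v(z) = C1*exp(k*z)


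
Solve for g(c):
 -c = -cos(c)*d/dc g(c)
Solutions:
 g(c) = C1 + Integral(c/cos(c), c)


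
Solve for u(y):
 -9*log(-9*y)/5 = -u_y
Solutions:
 u(y) = C1 + 9*y*log(-y)/5 + 9*y*(-1 + 2*log(3))/5


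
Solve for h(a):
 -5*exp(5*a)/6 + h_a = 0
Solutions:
 h(a) = C1 + exp(5*a)/6


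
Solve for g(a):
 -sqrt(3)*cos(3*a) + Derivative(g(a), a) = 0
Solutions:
 g(a) = C1 + sqrt(3)*sin(3*a)/3


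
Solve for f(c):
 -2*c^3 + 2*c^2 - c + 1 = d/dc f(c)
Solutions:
 f(c) = C1 - c^4/2 + 2*c^3/3 - c^2/2 + c


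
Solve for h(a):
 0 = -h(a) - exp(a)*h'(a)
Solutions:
 h(a) = C1*exp(exp(-a))


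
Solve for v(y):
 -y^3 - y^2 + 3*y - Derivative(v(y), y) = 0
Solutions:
 v(y) = C1 - y^4/4 - y^3/3 + 3*y^2/2


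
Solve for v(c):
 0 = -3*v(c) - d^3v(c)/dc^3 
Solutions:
 v(c) = C3*exp(-3^(1/3)*c) + (C1*sin(3^(5/6)*c/2) + C2*cos(3^(5/6)*c/2))*exp(3^(1/3)*c/2)


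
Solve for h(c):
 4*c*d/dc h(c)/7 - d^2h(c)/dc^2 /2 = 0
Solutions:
 h(c) = C1 + C2*erfi(2*sqrt(7)*c/7)


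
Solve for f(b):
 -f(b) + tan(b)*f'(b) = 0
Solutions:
 f(b) = C1*sin(b)


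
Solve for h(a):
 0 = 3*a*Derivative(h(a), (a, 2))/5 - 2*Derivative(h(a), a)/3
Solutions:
 h(a) = C1 + C2*a^(19/9)


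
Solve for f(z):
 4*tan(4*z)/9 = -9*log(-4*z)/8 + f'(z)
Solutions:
 f(z) = C1 + 9*z*log(-z)/8 - 9*z/8 + 9*z*log(2)/4 - log(cos(4*z))/9


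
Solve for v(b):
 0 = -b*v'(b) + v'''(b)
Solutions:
 v(b) = C1 + Integral(C2*airyai(b) + C3*airybi(b), b)


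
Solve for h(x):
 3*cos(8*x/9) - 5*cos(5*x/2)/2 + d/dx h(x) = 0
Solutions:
 h(x) = C1 - 27*sin(8*x/9)/8 + sin(5*x/2)


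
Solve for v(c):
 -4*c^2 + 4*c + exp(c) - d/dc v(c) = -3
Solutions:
 v(c) = C1 - 4*c^3/3 + 2*c^2 + 3*c + exp(c)


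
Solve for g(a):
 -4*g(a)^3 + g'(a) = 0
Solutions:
 g(a) = -sqrt(2)*sqrt(-1/(C1 + 4*a))/2
 g(a) = sqrt(2)*sqrt(-1/(C1 + 4*a))/2


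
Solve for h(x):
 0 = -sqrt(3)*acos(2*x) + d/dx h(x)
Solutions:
 h(x) = C1 + sqrt(3)*(x*acos(2*x) - sqrt(1 - 4*x^2)/2)


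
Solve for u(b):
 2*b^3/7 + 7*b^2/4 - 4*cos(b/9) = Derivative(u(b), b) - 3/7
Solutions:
 u(b) = C1 + b^4/14 + 7*b^3/12 + 3*b/7 - 36*sin(b/9)


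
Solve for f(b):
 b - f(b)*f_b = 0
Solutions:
 f(b) = -sqrt(C1 + b^2)
 f(b) = sqrt(C1 + b^2)


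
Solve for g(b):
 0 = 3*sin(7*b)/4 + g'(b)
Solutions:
 g(b) = C1 + 3*cos(7*b)/28


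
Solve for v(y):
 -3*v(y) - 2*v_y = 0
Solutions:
 v(y) = C1*exp(-3*y/2)


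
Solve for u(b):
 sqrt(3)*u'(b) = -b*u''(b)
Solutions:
 u(b) = C1 + C2*b^(1 - sqrt(3))


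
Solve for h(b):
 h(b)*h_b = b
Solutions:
 h(b) = -sqrt(C1 + b^2)
 h(b) = sqrt(C1 + b^2)


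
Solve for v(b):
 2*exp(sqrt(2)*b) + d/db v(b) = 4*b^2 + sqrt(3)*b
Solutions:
 v(b) = C1 + 4*b^3/3 + sqrt(3)*b^2/2 - sqrt(2)*exp(sqrt(2)*b)


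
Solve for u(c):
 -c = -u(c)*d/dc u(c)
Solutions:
 u(c) = -sqrt(C1 + c^2)
 u(c) = sqrt(C1 + c^2)


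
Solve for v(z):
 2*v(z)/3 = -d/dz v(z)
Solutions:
 v(z) = C1*exp(-2*z/3)


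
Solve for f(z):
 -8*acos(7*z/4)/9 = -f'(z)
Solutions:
 f(z) = C1 + 8*z*acos(7*z/4)/9 - 8*sqrt(16 - 49*z^2)/63


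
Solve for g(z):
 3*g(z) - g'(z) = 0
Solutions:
 g(z) = C1*exp(3*z)


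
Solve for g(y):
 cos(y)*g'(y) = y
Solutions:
 g(y) = C1 + Integral(y/cos(y), y)


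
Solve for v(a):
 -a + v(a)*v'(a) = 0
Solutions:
 v(a) = -sqrt(C1 + a^2)
 v(a) = sqrt(C1 + a^2)


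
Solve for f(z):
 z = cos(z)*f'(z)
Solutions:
 f(z) = C1 + Integral(z/cos(z), z)


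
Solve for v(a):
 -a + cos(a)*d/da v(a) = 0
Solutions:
 v(a) = C1 + Integral(a/cos(a), a)


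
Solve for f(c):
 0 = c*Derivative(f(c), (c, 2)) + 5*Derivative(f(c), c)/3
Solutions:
 f(c) = C1 + C2/c^(2/3)


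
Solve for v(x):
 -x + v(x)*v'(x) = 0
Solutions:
 v(x) = -sqrt(C1 + x^2)
 v(x) = sqrt(C1 + x^2)


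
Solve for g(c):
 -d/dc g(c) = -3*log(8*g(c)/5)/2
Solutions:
 -2*Integral(1/(log(_y) - log(5) + 3*log(2)), (_y, g(c)))/3 = C1 - c


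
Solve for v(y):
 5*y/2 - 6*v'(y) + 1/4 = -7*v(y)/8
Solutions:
 v(y) = C1*exp(7*y/48) - 20*y/7 - 974/49


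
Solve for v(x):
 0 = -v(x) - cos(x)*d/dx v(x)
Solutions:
 v(x) = C1*sqrt(sin(x) - 1)/sqrt(sin(x) + 1)


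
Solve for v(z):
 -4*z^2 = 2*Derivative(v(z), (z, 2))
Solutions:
 v(z) = C1 + C2*z - z^4/6


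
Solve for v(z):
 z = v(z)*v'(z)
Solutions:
 v(z) = -sqrt(C1 + z^2)
 v(z) = sqrt(C1 + z^2)


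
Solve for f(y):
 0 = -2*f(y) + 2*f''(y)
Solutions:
 f(y) = C1*exp(-y) + C2*exp(y)


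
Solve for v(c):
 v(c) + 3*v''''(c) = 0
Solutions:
 v(c) = (C1*sin(sqrt(2)*3^(3/4)*c/6) + C2*cos(sqrt(2)*3^(3/4)*c/6))*exp(-sqrt(2)*3^(3/4)*c/6) + (C3*sin(sqrt(2)*3^(3/4)*c/6) + C4*cos(sqrt(2)*3^(3/4)*c/6))*exp(sqrt(2)*3^(3/4)*c/6)


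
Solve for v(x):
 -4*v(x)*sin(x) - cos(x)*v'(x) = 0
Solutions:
 v(x) = C1*cos(x)^4


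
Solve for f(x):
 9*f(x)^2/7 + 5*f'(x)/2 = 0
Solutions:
 f(x) = 35/(C1 + 18*x)


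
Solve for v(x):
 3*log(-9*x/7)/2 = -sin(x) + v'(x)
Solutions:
 v(x) = C1 + 3*x*log(-x)/2 - 3*x*log(7)/2 - 3*x/2 + 3*x*log(3) - cos(x)


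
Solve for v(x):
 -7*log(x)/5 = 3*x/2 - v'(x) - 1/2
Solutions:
 v(x) = C1 + 3*x^2/4 + 7*x*log(x)/5 - 19*x/10


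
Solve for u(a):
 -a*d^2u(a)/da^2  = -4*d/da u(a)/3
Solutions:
 u(a) = C1 + C2*a^(7/3)


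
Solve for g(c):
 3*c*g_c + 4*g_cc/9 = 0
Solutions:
 g(c) = C1 + C2*erf(3*sqrt(6)*c/4)


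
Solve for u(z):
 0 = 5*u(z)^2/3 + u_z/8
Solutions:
 u(z) = 3/(C1 + 40*z)


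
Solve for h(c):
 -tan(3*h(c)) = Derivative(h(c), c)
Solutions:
 h(c) = -asin(C1*exp(-3*c))/3 + pi/3
 h(c) = asin(C1*exp(-3*c))/3


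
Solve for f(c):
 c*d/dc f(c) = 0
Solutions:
 f(c) = C1


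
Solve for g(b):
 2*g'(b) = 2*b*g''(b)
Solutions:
 g(b) = C1 + C2*b^2


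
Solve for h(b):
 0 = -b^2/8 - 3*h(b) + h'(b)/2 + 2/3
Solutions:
 h(b) = C1*exp(6*b) - b^2/24 - b/72 + 95/432


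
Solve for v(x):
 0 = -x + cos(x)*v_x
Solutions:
 v(x) = C1 + Integral(x/cos(x), x)


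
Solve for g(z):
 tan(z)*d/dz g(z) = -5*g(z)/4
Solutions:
 g(z) = C1/sin(z)^(5/4)


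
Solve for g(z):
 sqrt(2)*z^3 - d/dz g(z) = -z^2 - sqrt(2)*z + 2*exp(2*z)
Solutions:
 g(z) = C1 + sqrt(2)*z^4/4 + z^3/3 + sqrt(2)*z^2/2 - exp(2*z)


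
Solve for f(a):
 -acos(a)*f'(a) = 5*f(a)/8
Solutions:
 f(a) = C1*exp(-5*Integral(1/acos(a), a)/8)


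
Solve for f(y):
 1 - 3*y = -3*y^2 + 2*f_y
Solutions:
 f(y) = C1 + y^3/2 - 3*y^2/4 + y/2


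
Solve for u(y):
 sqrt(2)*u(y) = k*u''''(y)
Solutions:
 u(y) = C1*exp(-2^(1/8)*y*(1/k)^(1/4)) + C2*exp(2^(1/8)*y*(1/k)^(1/4)) + C3*exp(-2^(1/8)*I*y*(1/k)^(1/4)) + C4*exp(2^(1/8)*I*y*(1/k)^(1/4))


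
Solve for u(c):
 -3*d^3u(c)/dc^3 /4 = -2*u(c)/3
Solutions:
 u(c) = C3*exp(2*3^(1/3)*c/3) + (C1*sin(3^(5/6)*c/3) + C2*cos(3^(5/6)*c/3))*exp(-3^(1/3)*c/3)


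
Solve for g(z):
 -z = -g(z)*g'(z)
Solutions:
 g(z) = -sqrt(C1 + z^2)
 g(z) = sqrt(C1 + z^2)


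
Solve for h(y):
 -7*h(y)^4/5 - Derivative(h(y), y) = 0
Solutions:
 h(y) = 5^(1/3)*(1/(C1 + 21*y))^(1/3)
 h(y) = 5^(1/3)*(-3^(2/3) - 3*3^(1/6)*I)*(1/(C1 + 7*y))^(1/3)/6
 h(y) = 5^(1/3)*(-3^(2/3) + 3*3^(1/6)*I)*(1/(C1 + 7*y))^(1/3)/6


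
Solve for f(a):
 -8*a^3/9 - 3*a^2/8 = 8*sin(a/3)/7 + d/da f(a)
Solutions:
 f(a) = C1 - 2*a^4/9 - a^3/8 + 24*cos(a/3)/7


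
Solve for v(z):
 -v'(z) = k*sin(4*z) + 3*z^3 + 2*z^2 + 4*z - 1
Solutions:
 v(z) = C1 + k*cos(4*z)/4 - 3*z^4/4 - 2*z^3/3 - 2*z^2 + z


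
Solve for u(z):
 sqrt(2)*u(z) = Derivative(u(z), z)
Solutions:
 u(z) = C1*exp(sqrt(2)*z)


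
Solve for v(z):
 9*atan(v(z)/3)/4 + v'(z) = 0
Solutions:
 Integral(1/atan(_y/3), (_y, v(z))) = C1 - 9*z/4


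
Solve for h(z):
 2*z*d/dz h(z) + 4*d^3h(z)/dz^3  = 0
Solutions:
 h(z) = C1 + Integral(C2*airyai(-2^(2/3)*z/2) + C3*airybi(-2^(2/3)*z/2), z)


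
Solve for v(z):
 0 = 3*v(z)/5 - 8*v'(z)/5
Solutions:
 v(z) = C1*exp(3*z/8)


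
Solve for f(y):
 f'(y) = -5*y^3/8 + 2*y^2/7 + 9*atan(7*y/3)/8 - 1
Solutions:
 f(y) = C1 - 5*y^4/32 + 2*y^3/21 + 9*y*atan(7*y/3)/8 - y - 27*log(49*y^2 + 9)/112


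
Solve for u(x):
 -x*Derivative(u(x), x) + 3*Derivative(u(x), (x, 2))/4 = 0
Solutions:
 u(x) = C1 + C2*erfi(sqrt(6)*x/3)


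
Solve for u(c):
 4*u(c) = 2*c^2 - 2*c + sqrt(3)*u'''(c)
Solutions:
 u(c) = C3*exp(2^(2/3)*3^(5/6)*c/3) + c^2/2 - c/2 + (C1*sin(2^(2/3)*3^(1/3)*c/2) + C2*cos(2^(2/3)*3^(1/3)*c/2))*exp(-2^(2/3)*3^(5/6)*c/6)


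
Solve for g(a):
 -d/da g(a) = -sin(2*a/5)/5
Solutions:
 g(a) = C1 - cos(2*a/5)/2


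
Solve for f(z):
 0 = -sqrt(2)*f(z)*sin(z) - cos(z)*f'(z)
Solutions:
 f(z) = C1*cos(z)^(sqrt(2))


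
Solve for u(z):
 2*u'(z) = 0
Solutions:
 u(z) = C1


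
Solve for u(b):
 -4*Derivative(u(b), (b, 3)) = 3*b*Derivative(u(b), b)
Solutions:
 u(b) = C1 + Integral(C2*airyai(-6^(1/3)*b/2) + C3*airybi(-6^(1/3)*b/2), b)


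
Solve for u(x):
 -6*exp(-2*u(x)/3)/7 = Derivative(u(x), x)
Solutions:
 u(x) = 3*log(-sqrt(C1 - 6*x)) - 3*log(21) + 3*log(42)/2
 u(x) = 3*log(C1 - 6*x)/2 - 3*log(21) + 3*log(42)/2


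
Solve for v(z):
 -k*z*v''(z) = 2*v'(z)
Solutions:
 v(z) = C1 + z^(((re(k) - 2)*re(k) + im(k)^2)/(re(k)^2 + im(k)^2))*(C2*sin(2*log(z)*Abs(im(k))/(re(k)^2 + im(k)^2)) + C3*cos(2*log(z)*im(k)/(re(k)^2 + im(k)^2)))


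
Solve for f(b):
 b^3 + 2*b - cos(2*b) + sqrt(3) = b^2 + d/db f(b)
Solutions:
 f(b) = C1 + b^4/4 - b^3/3 + b^2 + sqrt(3)*b - sin(2*b)/2


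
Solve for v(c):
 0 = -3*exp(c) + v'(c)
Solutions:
 v(c) = C1 + 3*exp(c)


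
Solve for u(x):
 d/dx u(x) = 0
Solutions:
 u(x) = C1


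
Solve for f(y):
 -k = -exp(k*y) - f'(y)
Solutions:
 f(y) = C1 + k*y - exp(k*y)/k


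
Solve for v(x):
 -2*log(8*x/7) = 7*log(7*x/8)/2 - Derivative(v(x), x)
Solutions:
 v(x) = C1 + 11*x*log(x)/2 - 11*x/2 - 9*x*log(2)/2 + 3*x*log(7)/2


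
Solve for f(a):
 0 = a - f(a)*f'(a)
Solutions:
 f(a) = -sqrt(C1 + a^2)
 f(a) = sqrt(C1 + a^2)


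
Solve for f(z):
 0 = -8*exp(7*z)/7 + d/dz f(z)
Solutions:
 f(z) = C1 + 8*exp(7*z)/49


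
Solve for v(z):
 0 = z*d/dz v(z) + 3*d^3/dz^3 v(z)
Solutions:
 v(z) = C1 + Integral(C2*airyai(-3^(2/3)*z/3) + C3*airybi(-3^(2/3)*z/3), z)


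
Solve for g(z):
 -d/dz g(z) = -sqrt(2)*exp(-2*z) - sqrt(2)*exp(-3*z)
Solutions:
 g(z) = C1 - sqrt(2)*exp(-2*z)/2 - sqrt(2)*exp(-3*z)/3


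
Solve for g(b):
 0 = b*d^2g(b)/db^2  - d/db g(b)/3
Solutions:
 g(b) = C1 + C2*b^(4/3)


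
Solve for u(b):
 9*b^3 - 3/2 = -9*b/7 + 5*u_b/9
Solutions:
 u(b) = C1 + 81*b^4/20 + 81*b^2/70 - 27*b/10


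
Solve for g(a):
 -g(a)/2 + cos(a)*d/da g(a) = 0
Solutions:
 g(a) = C1*(sin(a) + 1)^(1/4)/(sin(a) - 1)^(1/4)


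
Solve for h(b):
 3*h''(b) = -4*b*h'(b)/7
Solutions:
 h(b) = C1 + C2*erf(sqrt(42)*b/21)


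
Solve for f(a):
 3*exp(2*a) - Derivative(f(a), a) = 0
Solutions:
 f(a) = C1 + 3*exp(2*a)/2


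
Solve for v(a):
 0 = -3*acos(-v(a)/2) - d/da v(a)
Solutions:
 Integral(1/acos(-_y/2), (_y, v(a))) = C1 - 3*a


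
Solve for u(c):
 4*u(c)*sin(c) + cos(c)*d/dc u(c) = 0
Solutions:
 u(c) = C1*cos(c)^4


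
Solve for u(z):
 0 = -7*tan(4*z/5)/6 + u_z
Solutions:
 u(z) = C1 - 35*log(cos(4*z/5))/24


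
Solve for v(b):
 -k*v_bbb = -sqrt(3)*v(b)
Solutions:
 v(b) = C1*exp(3^(1/6)*b*(1/k)^(1/3)) + C2*exp(b*(-3^(1/6) + 3^(2/3)*I)*(1/k)^(1/3)/2) + C3*exp(-b*(3^(1/6) + 3^(2/3)*I)*(1/k)^(1/3)/2)


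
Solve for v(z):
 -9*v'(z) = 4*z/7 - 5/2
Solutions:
 v(z) = C1 - 2*z^2/63 + 5*z/18


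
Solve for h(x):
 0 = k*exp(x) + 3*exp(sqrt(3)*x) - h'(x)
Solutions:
 h(x) = C1 + k*exp(x) + sqrt(3)*exp(sqrt(3)*x)


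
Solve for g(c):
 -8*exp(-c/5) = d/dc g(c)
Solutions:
 g(c) = C1 + 40*exp(-c/5)


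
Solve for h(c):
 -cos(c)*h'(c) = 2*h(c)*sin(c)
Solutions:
 h(c) = C1*cos(c)^2


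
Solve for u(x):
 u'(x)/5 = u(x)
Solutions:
 u(x) = C1*exp(5*x)


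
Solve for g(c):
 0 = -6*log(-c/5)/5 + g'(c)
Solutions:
 g(c) = C1 + 6*c*log(-c)/5 + 6*c*(-log(5) - 1)/5


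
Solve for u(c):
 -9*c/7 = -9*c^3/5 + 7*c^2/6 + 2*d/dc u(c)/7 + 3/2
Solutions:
 u(c) = C1 + 63*c^4/40 - 49*c^3/36 - 9*c^2/4 - 21*c/4


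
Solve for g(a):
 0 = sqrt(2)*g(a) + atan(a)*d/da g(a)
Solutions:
 g(a) = C1*exp(-sqrt(2)*Integral(1/atan(a), a))


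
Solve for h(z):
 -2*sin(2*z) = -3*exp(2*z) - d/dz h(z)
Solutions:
 h(z) = C1 - 3*exp(2*z)/2 - cos(2*z)


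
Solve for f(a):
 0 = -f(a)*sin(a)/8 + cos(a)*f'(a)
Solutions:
 f(a) = C1/cos(a)^(1/8)


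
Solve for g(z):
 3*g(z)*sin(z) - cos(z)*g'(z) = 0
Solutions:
 g(z) = C1/cos(z)^3


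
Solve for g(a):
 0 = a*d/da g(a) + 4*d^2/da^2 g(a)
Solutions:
 g(a) = C1 + C2*erf(sqrt(2)*a/4)


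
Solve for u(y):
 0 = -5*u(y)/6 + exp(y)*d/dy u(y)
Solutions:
 u(y) = C1*exp(-5*exp(-y)/6)


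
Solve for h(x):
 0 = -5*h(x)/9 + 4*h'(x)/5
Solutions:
 h(x) = C1*exp(25*x/36)


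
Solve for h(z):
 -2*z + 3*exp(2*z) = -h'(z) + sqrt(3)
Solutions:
 h(z) = C1 + z^2 + sqrt(3)*z - 3*exp(2*z)/2


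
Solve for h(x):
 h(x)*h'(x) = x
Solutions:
 h(x) = -sqrt(C1 + x^2)
 h(x) = sqrt(C1 + x^2)


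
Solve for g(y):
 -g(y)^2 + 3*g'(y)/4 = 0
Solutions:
 g(y) = -3/(C1 + 4*y)


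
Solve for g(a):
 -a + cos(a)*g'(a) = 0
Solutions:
 g(a) = C1 + Integral(a/cos(a), a)


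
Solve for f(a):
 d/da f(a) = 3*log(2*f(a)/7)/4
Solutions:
 -4*Integral(1/(log(_y) - log(7) + log(2)), (_y, f(a)))/3 = C1 - a


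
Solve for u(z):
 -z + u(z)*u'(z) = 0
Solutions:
 u(z) = -sqrt(C1 + z^2)
 u(z) = sqrt(C1 + z^2)


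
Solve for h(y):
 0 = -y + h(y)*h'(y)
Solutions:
 h(y) = -sqrt(C1 + y^2)
 h(y) = sqrt(C1 + y^2)


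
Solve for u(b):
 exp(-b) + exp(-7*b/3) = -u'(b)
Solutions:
 u(b) = C1 + exp(-b) + 3*exp(-7*b/3)/7


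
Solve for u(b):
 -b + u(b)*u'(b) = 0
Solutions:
 u(b) = -sqrt(C1 + b^2)
 u(b) = sqrt(C1 + b^2)


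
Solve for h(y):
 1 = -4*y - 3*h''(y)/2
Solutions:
 h(y) = C1 + C2*y - 4*y^3/9 - y^2/3


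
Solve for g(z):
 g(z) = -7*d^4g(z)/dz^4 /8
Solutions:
 g(z) = (C1*sin(2^(1/4)*7^(3/4)*z/7) + C2*cos(2^(1/4)*7^(3/4)*z/7))*exp(-2^(1/4)*7^(3/4)*z/7) + (C3*sin(2^(1/4)*7^(3/4)*z/7) + C4*cos(2^(1/4)*7^(3/4)*z/7))*exp(2^(1/4)*7^(3/4)*z/7)


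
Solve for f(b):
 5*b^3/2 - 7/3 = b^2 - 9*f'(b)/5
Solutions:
 f(b) = C1 - 25*b^4/72 + 5*b^3/27 + 35*b/27


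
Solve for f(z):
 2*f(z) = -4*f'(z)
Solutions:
 f(z) = C1*exp(-z/2)


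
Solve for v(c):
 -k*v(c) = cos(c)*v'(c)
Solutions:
 v(c) = C1*exp(k*(log(sin(c) - 1) - log(sin(c) + 1))/2)


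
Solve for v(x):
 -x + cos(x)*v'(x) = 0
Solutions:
 v(x) = C1 + Integral(x/cos(x), x)


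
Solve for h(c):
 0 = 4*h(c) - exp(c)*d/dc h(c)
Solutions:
 h(c) = C1*exp(-4*exp(-c))


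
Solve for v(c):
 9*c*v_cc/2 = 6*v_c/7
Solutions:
 v(c) = C1 + C2*c^(25/21)


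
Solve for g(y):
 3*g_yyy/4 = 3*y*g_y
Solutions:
 g(y) = C1 + Integral(C2*airyai(2^(2/3)*y) + C3*airybi(2^(2/3)*y), y)


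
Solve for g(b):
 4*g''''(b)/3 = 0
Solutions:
 g(b) = C1 + C2*b + C3*b^2 + C4*b^3


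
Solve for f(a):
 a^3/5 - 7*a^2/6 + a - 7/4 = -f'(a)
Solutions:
 f(a) = C1 - a^4/20 + 7*a^3/18 - a^2/2 + 7*a/4


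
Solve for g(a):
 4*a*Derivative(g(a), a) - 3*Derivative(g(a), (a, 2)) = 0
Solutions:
 g(a) = C1 + C2*erfi(sqrt(6)*a/3)


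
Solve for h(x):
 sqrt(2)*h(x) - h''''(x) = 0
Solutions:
 h(x) = C1*exp(-2^(1/8)*x) + C2*exp(2^(1/8)*x) + C3*sin(2^(1/8)*x) + C4*cos(2^(1/8)*x)


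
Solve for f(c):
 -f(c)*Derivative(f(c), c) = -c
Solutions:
 f(c) = -sqrt(C1 + c^2)
 f(c) = sqrt(C1 + c^2)


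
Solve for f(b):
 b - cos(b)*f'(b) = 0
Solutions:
 f(b) = C1 + Integral(b/cos(b), b)


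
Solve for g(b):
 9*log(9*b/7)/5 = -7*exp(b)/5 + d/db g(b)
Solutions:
 g(b) = C1 + 9*b*log(b)/5 + 9*b*(-log(7) - 1 + 2*log(3))/5 + 7*exp(b)/5


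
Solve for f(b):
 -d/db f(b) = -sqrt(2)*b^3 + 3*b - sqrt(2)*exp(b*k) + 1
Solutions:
 f(b) = C1 + sqrt(2)*b^4/4 - 3*b^2/2 - b + sqrt(2)*exp(b*k)/k


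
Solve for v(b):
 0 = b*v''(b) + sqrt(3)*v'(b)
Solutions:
 v(b) = C1 + C2*b^(1 - sqrt(3))


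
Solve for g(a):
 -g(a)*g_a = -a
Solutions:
 g(a) = -sqrt(C1 + a^2)
 g(a) = sqrt(C1 + a^2)


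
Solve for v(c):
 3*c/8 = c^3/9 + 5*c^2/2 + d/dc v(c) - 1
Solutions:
 v(c) = C1 - c^4/36 - 5*c^3/6 + 3*c^2/16 + c


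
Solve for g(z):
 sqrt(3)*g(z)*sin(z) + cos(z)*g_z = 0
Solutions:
 g(z) = C1*cos(z)^(sqrt(3))


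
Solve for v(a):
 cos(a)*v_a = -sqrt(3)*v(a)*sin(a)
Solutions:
 v(a) = C1*cos(a)^(sqrt(3))


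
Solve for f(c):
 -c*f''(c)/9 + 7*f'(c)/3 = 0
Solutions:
 f(c) = C1 + C2*c^22


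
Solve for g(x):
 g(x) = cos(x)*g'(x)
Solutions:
 g(x) = C1*sqrt(sin(x) + 1)/sqrt(sin(x) - 1)


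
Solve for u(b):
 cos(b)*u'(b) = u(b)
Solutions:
 u(b) = C1*sqrt(sin(b) + 1)/sqrt(sin(b) - 1)


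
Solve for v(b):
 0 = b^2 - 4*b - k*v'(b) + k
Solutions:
 v(b) = C1 + b^3/(3*k) - 2*b^2/k + b


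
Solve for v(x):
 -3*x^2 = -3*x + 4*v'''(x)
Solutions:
 v(x) = C1 + C2*x + C3*x^2 - x^5/80 + x^4/32


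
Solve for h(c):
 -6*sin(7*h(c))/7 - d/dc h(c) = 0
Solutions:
 h(c) = -acos((-C1 - exp(12*c))/(C1 - exp(12*c)))/7 + 2*pi/7
 h(c) = acos((-C1 - exp(12*c))/(C1 - exp(12*c)))/7


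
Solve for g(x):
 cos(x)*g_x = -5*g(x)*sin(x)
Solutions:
 g(x) = C1*cos(x)^5


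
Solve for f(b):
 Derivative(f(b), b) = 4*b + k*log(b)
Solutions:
 f(b) = C1 + 2*b^2 + b*k*log(b) - b*k


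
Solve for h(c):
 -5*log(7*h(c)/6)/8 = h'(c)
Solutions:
 -8*Integral(1/(-log(_y) - log(7) + log(6)), (_y, h(c)))/5 = C1 - c


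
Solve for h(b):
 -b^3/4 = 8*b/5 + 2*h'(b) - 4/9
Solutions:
 h(b) = C1 - b^4/32 - 2*b^2/5 + 2*b/9


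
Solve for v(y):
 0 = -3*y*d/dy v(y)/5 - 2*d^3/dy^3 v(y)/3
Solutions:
 v(y) = C1 + Integral(C2*airyai(-30^(2/3)*y/10) + C3*airybi(-30^(2/3)*y/10), y)


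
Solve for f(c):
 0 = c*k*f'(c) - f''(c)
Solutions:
 f(c) = Piecewise((-sqrt(2)*sqrt(pi)*C1*erf(sqrt(2)*c*sqrt(-k)/2)/(2*sqrt(-k)) - C2, (k > 0) | (k < 0)), (-C1*c - C2, True))


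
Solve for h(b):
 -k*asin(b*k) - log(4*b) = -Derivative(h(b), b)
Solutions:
 h(b) = C1 + b*log(b) - b + 2*b*log(2) + k*Piecewise((b*asin(b*k) + sqrt(-b^2*k^2 + 1)/k, Ne(k, 0)), (0, True))


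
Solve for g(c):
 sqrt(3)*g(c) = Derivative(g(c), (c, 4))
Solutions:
 g(c) = C1*exp(-3^(1/8)*c) + C2*exp(3^(1/8)*c) + C3*sin(3^(1/8)*c) + C4*cos(3^(1/8)*c)


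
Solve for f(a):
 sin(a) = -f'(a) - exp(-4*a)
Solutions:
 f(a) = C1 + cos(a) + exp(-4*a)/4


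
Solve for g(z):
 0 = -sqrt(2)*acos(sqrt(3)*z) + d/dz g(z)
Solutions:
 g(z) = C1 + sqrt(2)*(z*acos(sqrt(3)*z) - sqrt(3)*sqrt(1 - 3*z^2)/3)


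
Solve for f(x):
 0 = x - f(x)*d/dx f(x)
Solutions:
 f(x) = -sqrt(C1 + x^2)
 f(x) = sqrt(C1 + x^2)


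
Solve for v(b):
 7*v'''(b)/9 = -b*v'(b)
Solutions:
 v(b) = C1 + Integral(C2*airyai(-21^(2/3)*b/7) + C3*airybi(-21^(2/3)*b/7), b)


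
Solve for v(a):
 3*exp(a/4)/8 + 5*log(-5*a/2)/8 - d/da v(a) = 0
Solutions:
 v(a) = C1 + 5*a*log(-a)/8 + 5*a*(-1 - log(2) + log(5))/8 + 3*exp(a/4)/2


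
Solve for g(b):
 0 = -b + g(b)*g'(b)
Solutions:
 g(b) = -sqrt(C1 + b^2)
 g(b) = sqrt(C1 + b^2)


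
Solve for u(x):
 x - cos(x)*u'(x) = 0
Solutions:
 u(x) = C1 + Integral(x/cos(x), x)


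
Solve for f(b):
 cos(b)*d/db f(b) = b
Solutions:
 f(b) = C1 + Integral(b/cos(b), b)


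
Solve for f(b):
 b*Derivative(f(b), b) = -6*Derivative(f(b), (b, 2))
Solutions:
 f(b) = C1 + C2*erf(sqrt(3)*b/6)


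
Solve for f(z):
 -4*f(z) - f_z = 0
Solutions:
 f(z) = C1*exp(-4*z)


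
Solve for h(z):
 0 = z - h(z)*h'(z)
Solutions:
 h(z) = -sqrt(C1 + z^2)
 h(z) = sqrt(C1 + z^2)


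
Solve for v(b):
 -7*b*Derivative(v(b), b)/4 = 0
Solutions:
 v(b) = C1


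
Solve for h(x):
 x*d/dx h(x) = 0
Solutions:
 h(x) = C1


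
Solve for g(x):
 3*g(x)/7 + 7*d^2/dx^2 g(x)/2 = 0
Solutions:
 g(x) = C1*sin(sqrt(6)*x/7) + C2*cos(sqrt(6)*x/7)


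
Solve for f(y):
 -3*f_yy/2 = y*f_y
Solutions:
 f(y) = C1 + C2*erf(sqrt(3)*y/3)


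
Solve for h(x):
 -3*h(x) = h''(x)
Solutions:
 h(x) = C1*sin(sqrt(3)*x) + C2*cos(sqrt(3)*x)


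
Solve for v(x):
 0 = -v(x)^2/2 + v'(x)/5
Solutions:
 v(x) = -2/(C1 + 5*x)


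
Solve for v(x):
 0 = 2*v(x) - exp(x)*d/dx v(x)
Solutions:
 v(x) = C1*exp(-2*exp(-x))


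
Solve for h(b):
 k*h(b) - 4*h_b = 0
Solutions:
 h(b) = C1*exp(b*k/4)


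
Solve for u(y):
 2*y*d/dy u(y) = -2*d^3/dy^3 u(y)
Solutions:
 u(y) = C1 + Integral(C2*airyai(-y) + C3*airybi(-y), y)


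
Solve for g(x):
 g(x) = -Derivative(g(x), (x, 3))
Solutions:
 g(x) = C3*exp(-x) + (C1*sin(sqrt(3)*x/2) + C2*cos(sqrt(3)*x/2))*exp(x/2)


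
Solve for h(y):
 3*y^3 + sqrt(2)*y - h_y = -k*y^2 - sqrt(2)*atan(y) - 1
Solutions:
 h(y) = C1 + k*y^3/3 + 3*y^4/4 + sqrt(2)*y^2/2 + y + sqrt(2)*(y*atan(y) - log(y^2 + 1)/2)


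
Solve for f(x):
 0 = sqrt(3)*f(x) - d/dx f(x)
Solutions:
 f(x) = C1*exp(sqrt(3)*x)


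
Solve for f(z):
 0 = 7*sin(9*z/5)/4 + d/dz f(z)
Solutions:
 f(z) = C1 + 35*cos(9*z/5)/36


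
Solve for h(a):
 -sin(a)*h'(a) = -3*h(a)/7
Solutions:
 h(a) = C1*(cos(a) - 1)^(3/14)/(cos(a) + 1)^(3/14)


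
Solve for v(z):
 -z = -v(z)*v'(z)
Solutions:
 v(z) = -sqrt(C1 + z^2)
 v(z) = sqrt(C1 + z^2)


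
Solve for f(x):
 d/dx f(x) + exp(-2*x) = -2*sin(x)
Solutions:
 f(x) = C1 + 2*cos(x) + exp(-2*x)/2


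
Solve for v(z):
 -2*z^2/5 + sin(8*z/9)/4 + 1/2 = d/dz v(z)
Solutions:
 v(z) = C1 - 2*z^3/15 + z/2 - 9*cos(8*z/9)/32


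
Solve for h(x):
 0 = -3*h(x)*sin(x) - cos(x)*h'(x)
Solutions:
 h(x) = C1*cos(x)^3


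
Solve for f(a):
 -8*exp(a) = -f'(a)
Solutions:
 f(a) = C1 + 8*exp(a)


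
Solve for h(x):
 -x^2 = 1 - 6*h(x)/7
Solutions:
 h(x) = 7*x^2/6 + 7/6


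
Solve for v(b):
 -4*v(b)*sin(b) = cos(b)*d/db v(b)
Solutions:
 v(b) = C1*cos(b)^4


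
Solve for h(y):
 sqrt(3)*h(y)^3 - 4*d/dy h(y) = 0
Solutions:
 h(y) = -sqrt(2)*sqrt(-1/(C1 + sqrt(3)*y))
 h(y) = sqrt(2)*sqrt(-1/(C1 + sqrt(3)*y))


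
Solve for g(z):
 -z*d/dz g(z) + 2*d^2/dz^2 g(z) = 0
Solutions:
 g(z) = C1 + C2*erfi(z/2)


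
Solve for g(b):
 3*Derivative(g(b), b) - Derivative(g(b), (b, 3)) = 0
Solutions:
 g(b) = C1 + C2*exp(-sqrt(3)*b) + C3*exp(sqrt(3)*b)


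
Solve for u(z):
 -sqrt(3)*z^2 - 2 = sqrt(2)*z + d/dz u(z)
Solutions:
 u(z) = C1 - sqrt(3)*z^3/3 - sqrt(2)*z^2/2 - 2*z


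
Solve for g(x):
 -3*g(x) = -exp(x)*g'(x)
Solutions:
 g(x) = C1*exp(-3*exp(-x))


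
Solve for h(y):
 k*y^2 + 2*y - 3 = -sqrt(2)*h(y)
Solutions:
 h(y) = sqrt(2)*(-k*y^2 - 2*y + 3)/2


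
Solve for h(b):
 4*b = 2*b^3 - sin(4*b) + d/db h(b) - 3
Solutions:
 h(b) = C1 - b^4/2 + 2*b^2 + 3*b - cos(4*b)/4


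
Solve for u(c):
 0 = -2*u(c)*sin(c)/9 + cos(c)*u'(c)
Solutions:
 u(c) = C1/cos(c)^(2/9)


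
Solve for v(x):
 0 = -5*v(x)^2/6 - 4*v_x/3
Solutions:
 v(x) = 8/(C1 + 5*x)


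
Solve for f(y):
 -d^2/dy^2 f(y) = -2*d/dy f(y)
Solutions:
 f(y) = C1 + C2*exp(2*y)


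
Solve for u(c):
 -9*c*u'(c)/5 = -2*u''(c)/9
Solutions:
 u(c) = C1 + C2*erfi(9*sqrt(5)*c/10)


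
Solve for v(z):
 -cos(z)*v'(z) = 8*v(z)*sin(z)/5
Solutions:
 v(z) = C1*cos(z)^(8/5)


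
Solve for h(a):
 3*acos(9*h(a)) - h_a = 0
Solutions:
 Integral(1/acos(9*_y), (_y, h(a))) = C1 + 3*a


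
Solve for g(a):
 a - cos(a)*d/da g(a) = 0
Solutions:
 g(a) = C1 + Integral(a/cos(a), a)


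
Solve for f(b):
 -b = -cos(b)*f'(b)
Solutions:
 f(b) = C1 + Integral(b/cos(b), b)


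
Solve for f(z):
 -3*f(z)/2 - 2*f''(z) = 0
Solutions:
 f(z) = C1*sin(sqrt(3)*z/2) + C2*cos(sqrt(3)*z/2)


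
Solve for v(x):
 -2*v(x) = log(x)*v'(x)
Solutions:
 v(x) = C1*exp(-2*li(x))


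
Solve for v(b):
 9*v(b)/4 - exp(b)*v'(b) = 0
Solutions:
 v(b) = C1*exp(-9*exp(-b)/4)


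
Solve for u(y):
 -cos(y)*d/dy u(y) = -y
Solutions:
 u(y) = C1 + Integral(y/cos(y), y)


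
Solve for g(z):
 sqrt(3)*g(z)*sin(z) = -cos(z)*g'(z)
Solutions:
 g(z) = C1*cos(z)^(sqrt(3))


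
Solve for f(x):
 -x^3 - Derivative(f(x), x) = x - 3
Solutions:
 f(x) = C1 - x^4/4 - x^2/2 + 3*x


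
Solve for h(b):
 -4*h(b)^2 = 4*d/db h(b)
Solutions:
 h(b) = 1/(C1 + b)


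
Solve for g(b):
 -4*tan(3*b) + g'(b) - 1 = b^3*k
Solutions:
 g(b) = C1 + b^4*k/4 + b - 4*log(cos(3*b))/3


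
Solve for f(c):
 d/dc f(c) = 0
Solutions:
 f(c) = C1


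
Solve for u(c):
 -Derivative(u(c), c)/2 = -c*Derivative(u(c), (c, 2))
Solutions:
 u(c) = C1 + C2*c^(3/2)


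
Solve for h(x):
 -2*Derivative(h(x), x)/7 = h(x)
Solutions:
 h(x) = C1*exp(-7*x/2)


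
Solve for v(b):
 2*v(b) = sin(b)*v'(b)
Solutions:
 v(b) = C1*(cos(b) - 1)/(cos(b) + 1)


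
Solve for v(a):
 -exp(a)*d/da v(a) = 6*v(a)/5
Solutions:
 v(a) = C1*exp(6*exp(-a)/5)


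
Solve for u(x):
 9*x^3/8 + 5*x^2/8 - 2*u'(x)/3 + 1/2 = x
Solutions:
 u(x) = C1 + 27*x^4/64 + 5*x^3/16 - 3*x^2/4 + 3*x/4


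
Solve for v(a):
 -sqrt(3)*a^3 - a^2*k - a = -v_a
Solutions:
 v(a) = C1 + sqrt(3)*a^4/4 + a^3*k/3 + a^2/2


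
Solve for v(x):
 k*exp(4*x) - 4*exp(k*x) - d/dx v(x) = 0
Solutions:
 v(x) = C1 + k*exp(4*x)/4 - 4*exp(k*x)/k


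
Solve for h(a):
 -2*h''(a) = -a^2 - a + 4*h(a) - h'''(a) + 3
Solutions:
 h(a) = C1*exp(a*(-2^(1/3)*(3*sqrt(105) + 31)^(1/3) - 2*2^(2/3)/(3*sqrt(105) + 31)^(1/3) + 4)/6)*sin(2^(1/3)*sqrt(3)*a*(-(3*sqrt(105) + 31)^(1/3) + 2*2^(1/3)/(3*sqrt(105) + 31)^(1/3))/6) + C2*exp(a*(-2^(1/3)*(3*sqrt(105) + 31)^(1/3) - 2*2^(2/3)/(3*sqrt(105) + 31)^(1/3) + 4)/6)*cos(2^(1/3)*sqrt(3)*a*(-(3*sqrt(105) + 31)^(1/3) + 2*2^(1/3)/(3*sqrt(105) + 31)^(1/3))/6) + C3*exp(a*(2*2^(2/3)/(3*sqrt(105) + 31)^(1/3) + 2 + 2^(1/3)*(3*sqrt(105) + 31)^(1/3))/3) + a^2/4 + a/4 - 1


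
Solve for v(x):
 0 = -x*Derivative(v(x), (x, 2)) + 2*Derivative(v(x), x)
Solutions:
 v(x) = C1 + C2*x^3


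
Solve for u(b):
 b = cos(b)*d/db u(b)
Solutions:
 u(b) = C1 + Integral(b/cos(b), b)


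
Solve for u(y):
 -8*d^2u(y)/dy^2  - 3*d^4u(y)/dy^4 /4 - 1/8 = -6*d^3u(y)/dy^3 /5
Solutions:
 u(y) = C1 + C2*y - y^2/128 + (C3*sin(4*sqrt(141)*y/15) + C4*cos(4*sqrt(141)*y/15))*exp(4*y/5)


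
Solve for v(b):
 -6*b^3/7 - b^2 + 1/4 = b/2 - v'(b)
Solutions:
 v(b) = C1 + 3*b^4/14 + b^3/3 + b^2/4 - b/4


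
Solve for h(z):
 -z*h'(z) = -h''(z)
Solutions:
 h(z) = C1 + C2*erfi(sqrt(2)*z/2)


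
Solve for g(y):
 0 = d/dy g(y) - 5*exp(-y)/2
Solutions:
 g(y) = C1 - 5*exp(-y)/2


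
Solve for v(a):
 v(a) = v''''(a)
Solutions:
 v(a) = C1*exp(-a) + C2*exp(a) + C3*sin(a) + C4*cos(a)


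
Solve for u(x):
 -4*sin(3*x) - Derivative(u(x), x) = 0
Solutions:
 u(x) = C1 + 4*cos(3*x)/3


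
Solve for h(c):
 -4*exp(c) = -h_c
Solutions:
 h(c) = C1 + 4*exp(c)


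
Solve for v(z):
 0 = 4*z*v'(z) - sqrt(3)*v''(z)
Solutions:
 v(z) = C1 + C2*erfi(sqrt(2)*3^(3/4)*z/3)


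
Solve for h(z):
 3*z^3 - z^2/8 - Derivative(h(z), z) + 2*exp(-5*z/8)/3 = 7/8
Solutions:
 h(z) = C1 + 3*z^4/4 - z^3/24 - 7*z/8 - 16*exp(-5*z/8)/15


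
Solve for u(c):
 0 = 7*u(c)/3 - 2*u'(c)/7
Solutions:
 u(c) = C1*exp(49*c/6)


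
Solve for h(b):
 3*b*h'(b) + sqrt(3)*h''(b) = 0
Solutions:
 h(b) = C1 + C2*erf(sqrt(2)*3^(1/4)*b/2)


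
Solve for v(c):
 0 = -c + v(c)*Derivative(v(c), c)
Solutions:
 v(c) = -sqrt(C1 + c^2)
 v(c) = sqrt(C1 + c^2)


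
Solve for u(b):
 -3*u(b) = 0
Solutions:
 u(b) = 0


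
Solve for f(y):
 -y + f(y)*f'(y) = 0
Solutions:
 f(y) = -sqrt(C1 + y^2)
 f(y) = sqrt(C1 + y^2)


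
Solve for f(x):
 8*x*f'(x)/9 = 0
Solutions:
 f(x) = C1


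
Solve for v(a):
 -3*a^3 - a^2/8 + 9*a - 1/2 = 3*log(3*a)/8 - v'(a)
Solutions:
 v(a) = C1 + 3*a^4/4 + a^3/24 - 9*a^2/2 + 3*a*log(a)/8 + a/8 + 3*a*log(3)/8


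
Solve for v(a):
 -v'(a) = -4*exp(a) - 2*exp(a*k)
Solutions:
 v(a) = C1 + 4*exp(a) + 2*exp(a*k)/k


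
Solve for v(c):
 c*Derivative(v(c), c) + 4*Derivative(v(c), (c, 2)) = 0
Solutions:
 v(c) = C1 + C2*erf(sqrt(2)*c/4)


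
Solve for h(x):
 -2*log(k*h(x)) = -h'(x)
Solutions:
 li(k*h(x))/k = C1 + 2*x


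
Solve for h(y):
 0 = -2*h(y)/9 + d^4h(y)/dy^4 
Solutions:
 h(y) = C1*exp(-2^(1/4)*sqrt(3)*y/3) + C2*exp(2^(1/4)*sqrt(3)*y/3) + C3*sin(2^(1/4)*sqrt(3)*y/3) + C4*cos(2^(1/4)*sqrt(3)*y/3)


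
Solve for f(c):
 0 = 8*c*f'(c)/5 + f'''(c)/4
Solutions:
 f(c) = C1 + Integral(C2*airyai(-2*10^(2/3)*c/5) + C3*airybi(-2*10^(2/3)*c/5), c)


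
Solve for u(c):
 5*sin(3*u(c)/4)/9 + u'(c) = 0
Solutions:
 5*c/9 + 2*log(cos(3*u(c)/4) - 1)/3 - 2*log(cos(3*u(c)/4) + 1)/3 = C1


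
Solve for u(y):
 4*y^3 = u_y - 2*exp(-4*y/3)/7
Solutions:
 u(y) = C1 + y^4 - 3*exp(-4*y/3)/14


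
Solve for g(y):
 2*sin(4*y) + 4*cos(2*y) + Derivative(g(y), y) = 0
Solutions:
 g(y) = C1 - 2*sin(2*y) + cos(4*y)/2


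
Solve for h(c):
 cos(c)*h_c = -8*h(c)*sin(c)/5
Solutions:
 h(c) = C1*cos(c)^(8/5)


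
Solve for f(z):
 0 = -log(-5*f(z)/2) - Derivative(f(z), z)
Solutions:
 Integral(1/(log(-_y) - log(2) + log(5)), (_y, f(z))) = C1 - z


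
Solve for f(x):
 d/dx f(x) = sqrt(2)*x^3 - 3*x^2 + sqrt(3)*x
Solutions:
 f(x) = C1 + sqrt(2)*x^4/4 - x^3 + sqrt(3)*x^2/2


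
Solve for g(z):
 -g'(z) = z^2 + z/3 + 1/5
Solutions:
 g(z) = C1 - z^3/3 - z^2/6 - z/5


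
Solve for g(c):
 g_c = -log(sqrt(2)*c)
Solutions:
 g(c) = C1 - c*log(c) - c*log(2)/2 + c


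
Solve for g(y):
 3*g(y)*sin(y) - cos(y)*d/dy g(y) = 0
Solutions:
 g(y) = C1/cos(y)^3


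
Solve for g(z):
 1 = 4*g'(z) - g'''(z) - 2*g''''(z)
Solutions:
 g(z) = C1 + C2*exp(-z*((12*sqrt(321) + 215)^(-1/3) + 2 + (12*sqrt(321) + 215)^(1/3))/12)*sin(sqrt(3)*z*(-(12*sqrt(321) + 215)^(1/3) + (12*sqrt(321) + 215)^(-1/3))/12) + C3*exp(-z*((12*sqrt(321) + 215)^(-1/3) + 2 + (12*sqrt(321) + 215)^(1/3))/12)*cos(sqrt(3)*z*(-(12*sqrt(321) + 215)^(1/3) + (12*sqrt(321) + 215)^(-1/3))/12) + C4*exp(z*(-1 + (12*sqrt(321) + 215)^(-1/3) + (12*sqrt(321) + 215)^(1/3))/6) + z/4


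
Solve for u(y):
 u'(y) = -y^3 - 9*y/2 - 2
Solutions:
 u(y) = C1 - y^4/4 - 9*y^2/4 - 2*y


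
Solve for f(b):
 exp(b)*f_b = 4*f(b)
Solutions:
 f(b) = C1*exp(-4*exp(-b))


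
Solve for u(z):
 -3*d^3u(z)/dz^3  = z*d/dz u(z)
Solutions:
 u(z) = C1 + Integral(C2*airyai(-3^(2/3)*z/3) + C3*airybi(-3^(2/3)*z/3), z)


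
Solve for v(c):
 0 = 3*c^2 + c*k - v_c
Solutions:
 v(c) = C1 + c^3 + c^2*k/2


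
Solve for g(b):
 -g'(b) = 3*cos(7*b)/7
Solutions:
 g(b) = C1 - 3*sin(7*b)/49


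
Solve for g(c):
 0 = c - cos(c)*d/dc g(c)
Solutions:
 g(c) = C1 + Integral(c/cos(c), c)


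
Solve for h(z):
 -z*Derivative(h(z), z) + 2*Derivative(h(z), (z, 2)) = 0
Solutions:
 h(z) = C1 + C2*erfi(z/2)


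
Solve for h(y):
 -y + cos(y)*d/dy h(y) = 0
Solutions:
 h(y) = C1 + Integral(y/cos(y), y)


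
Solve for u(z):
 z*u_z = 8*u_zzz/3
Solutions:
 u(z) = C1 + Integral(C2*airyai(3^(1/3)*z/2) + C3*airybi(3^(1/3)*z/2), z)


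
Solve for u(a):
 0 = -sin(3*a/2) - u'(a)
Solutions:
 u(a) = C1 + 2*cos(3*a/2)/3


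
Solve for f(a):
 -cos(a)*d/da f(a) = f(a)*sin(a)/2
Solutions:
 f(a) = C1*sqrt(cos(a))


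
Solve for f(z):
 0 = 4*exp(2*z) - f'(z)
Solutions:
 f(z) = C1 + 2*exp(2*z)
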